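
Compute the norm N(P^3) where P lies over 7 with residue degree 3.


N(P^a) = p^(a*f)
= 7^(3*3)
= 7^9
= 40353607

40353607


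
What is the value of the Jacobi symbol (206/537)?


Compute (206/537) via quadratic reciprocity:
  pull out 2: (2/537) = +1  (since 537 mod 8 = 1)
  reciprocity: (103/537) -> +(537/103)
  reduce: (22/103)
  pull out 2: (2/103) = +1  (since 103 mod 8 = 7)
  reciprocity: (11/103) -> -(103/11)
  reduce: (4/11)
  pull out 2: (2/11) = -1  (since 11 mod 8 = 3)
  pull out 2: (2/11) = -1  (since 11 mod 8 = 3)
  (1/11) = 1
Product of signs = -1

-1


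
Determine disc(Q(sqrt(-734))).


For K = Q(sqrt(d)) with d squarefree: disc(K) = d if d = 1 mod 4, and disc(K) = 4d if d = 2 or 3 mod 4.
Here d = -734, and d mod 4 = 2.
d = 2 mod 4, not 1 (O_K = Z[sqrt(d)]), so disc(K) = 4d = 4 * (-734) = -2936

-2936


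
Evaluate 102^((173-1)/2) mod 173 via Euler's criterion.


p = 173 is prime and the exponent is (p-1)/2 = 86, so by Euler's criterion 102^86 = (102/173) = +1 or -1 mod 173.
Compute by square-and-multiply:
  86 = 64 + 16 + 4 + 2 (binary 1010110)
  Repeated squaring mod 173: 102^1 = 102, 102^2 = 24, 102^4 = 57, 102^8 = 135, 102^16 = 60, 102^32 = 140, 102^64 = 51
  102^86 = 102^64 * 102^16 * 102^4 * 102^2 = 51 * 60 * 57 * 24 mod 173
    51 * 60 = 3060 = 119 mod 173
    119 * 57 = 6783 = 36 mod 173
    36 * 24 = 864 = 172 mod 173
  102^86 = 172 mod 173
Result 172 = p - 1 = -1 mod 173: 102 is a quadratic non-residue mod 173. As a residue in [0, p-1] the value is 172.
102^86 mod 173 = 172

172


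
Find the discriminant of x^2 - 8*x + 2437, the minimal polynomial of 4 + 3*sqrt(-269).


The element 4 + 3*sqrt(-269) has minimal polynomial:
x^2 - 8*x + 2437
Discriminant = (-8)^2 - 4*(2437)
= 64 - 9748
= -9684

-9684


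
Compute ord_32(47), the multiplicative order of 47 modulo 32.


We want ord_32(47), the smallest k >= 1 with 47^k = 1 mod 32.
n = 32 = 2^5, phi(32) = 16; the order divides phi(n).
Divisors of 16: 1, 2, 4, 8, 16
Repeated squaring mod 32: 47^1 = 15, 47^2 = 1, 47^4 = 1, 47^8 = 1, 47^16 = 1
Test divisors in increasing order:
  k=1: 47^1 = 15 mod 32
  k=2: 47^2 = 1 mod 32  <- first divisor giving 1
Order = 2

2


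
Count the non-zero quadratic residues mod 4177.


For prime p, the number of non-zero quadratic residues is (p-1)/2.
= (4177-1)/2
= 2088

2088


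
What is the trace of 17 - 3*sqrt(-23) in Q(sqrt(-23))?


Tr(a + b*sqrt(d)) = (a + b*sqrt(d)) + (a - b*sqrt(d)) = 2a
= 2 * (17)
= 34

34


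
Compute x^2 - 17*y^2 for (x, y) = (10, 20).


x^2 - d*y^2
= 10^2 - 17*20^2
= 100 - 6800
= -6700

-6700


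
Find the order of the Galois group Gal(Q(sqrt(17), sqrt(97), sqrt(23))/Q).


The 3 square roots of distinct primes are multiplicatively independent over Q,
so [K:Q] = 2^3 and Gal(K/Q) is isomorphic to (Z/2Z)^3.
|Gal| = 2^3 = 8

8


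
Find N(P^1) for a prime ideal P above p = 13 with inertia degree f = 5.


N(P^a) = p^(a*f)
= 13^(1*5)
= 13^5
= 371293

371293


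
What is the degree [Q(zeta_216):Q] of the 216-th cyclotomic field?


The degree equals Euler's totient phi(216).
216 = 2^3 * 3^3
phi(216) = 72

72


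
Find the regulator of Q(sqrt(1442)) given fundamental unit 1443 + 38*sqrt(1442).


epsilon = 1443 + 38*sqrt(1442)
= 2885.9997
R = ln(2885.9997)
= 7.9676

7.9676


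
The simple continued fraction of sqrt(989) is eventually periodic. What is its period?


Run the CF algorithm for sqrt(989).
a_0 = floor(sqrt(989)) = 31; set m_0=0, q_0=1.
Recurrence: m' = q*a - m,  q' = (d - m'^2)/q,  a' = floor((a_0 + m')/q').
  step 1: m=31, q=28, a=2
  step 2: m=25, q=13, a=4
  step 3: m=27, q=20, a=2
  step 4: m=13, q=41, a=1
  step 5: m=28, q=5, a=11
  step 6: m=27, q=52, a=1
  step 7: m=25, q=7, a=8
  step 8: m=31, q=4, a=15
  step 9: m=29, q=37, a=1
  step 10: m=8, q=25, a=1
  step 11: m=17, q=28, a=1
  step 12: m=11, q=31, a=1
  step 13: m=20, q=19, a=2
  step 14: m=18, q=35, a=1
  step 15: m=17, q=20, a=2
  step 16: m=23, q=23, a=2
  step 17: m=23, q=20, a=2
  step 18: m=17, q=35, a=1
  step 19: m=18, q=19, a=2
  step 20: m=20, q=31, a=1
  step 21: m=11, q=28, a=1
  step 22: m=17, q=25, a=1
  step 23: m=8, q=37, a=1
  step 24: m=29, q=4, a=15
  step 25: m=31, q=7, a=8
  step 26: m=25, q=52, a=1
  step 27: m=27, q=5, a=11
  step 28: m=28, q=41, a=1
  step 29: m=13, q=20, a=2
  step 30: m=27, q=13, a=4
  step 31: m=25, q=28, a=2
  step 32: m=31, q=1, a=62
a_32 = 2*a_0 = 62, so the period closes here.
sqrt(989) = [31; 2, 4, 2, 1, 11, 1, 8, 15, 1, 1, 1, 1, 2, 1, 2, 2, 2, 1, 2, 1, 1, 1, 1, 15, 8, 1, 11, 1, 2, 4, 2, 62]
Period length = 32

32


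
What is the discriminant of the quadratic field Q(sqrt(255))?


For K = Q(sqrt(d)) with d squarefree: disc(K) = d if d = 1 mod 4, and disc(K) = 4d if d = 2 or 3 mod 4.
Here d = 255, and d mod 4 = 3.
d = 3 mod 4, not 1 (O_K = Z[sqrt(d)]), so disc(K) = 4d = 4 * (255) = 1020

1020


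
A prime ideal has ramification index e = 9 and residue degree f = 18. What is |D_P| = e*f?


|D_P| = e * f
= 9 * 18
= 162

162


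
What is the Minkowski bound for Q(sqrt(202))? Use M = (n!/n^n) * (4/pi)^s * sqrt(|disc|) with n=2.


d = 202, d mod 4 = 2, so disc(K) = 4d = 808; |disc(K)| = 808
Real quadratic field, so n = 2, s = r2 = 0, r1 = 2
M = (n!/n^n) * (4/pi)^s * sqrt(|disc(K)|) = (2!/2^2) * (4/pi)^0 * sqrt(808)
= 0.5 * 1.000000 * 28.425341
= 14.2127

14.2127


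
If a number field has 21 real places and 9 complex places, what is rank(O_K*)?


By Dirichlet's unit theorem:
rank = r1 + r2 - 1
= 21 + 9 - 1
= 29

29


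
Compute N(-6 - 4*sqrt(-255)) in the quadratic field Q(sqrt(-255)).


N(a + b*sqrt(d)) = a^2 - d*b^2
= (-6)^2 - (-255)*(-4)^2
= 36 + 4080
= 4116

4116


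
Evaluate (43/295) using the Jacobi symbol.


Compute (43/295) via quadratic reciprocity:
  reciprocity: (43/295) -> -(295/43)
  reduce: (37/43)
  reciprocity: (37/43) -> +(43/37)
  reduce: (6/37)
  pull out 2: (2/37) = -1  (since 37 mod 8 = 5)
  reciprocity: (3/37) -> +(37/3)
  reduce: (1/3)
  (1/3) = 1
Product of signs = 1

1


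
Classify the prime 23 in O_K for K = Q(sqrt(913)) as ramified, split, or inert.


K = Q(sqrt(913)). Since d mod 4 = 1, disc(K) = 913.
Check p | disc: 913 mod 23 = 16.
p does not divide disc. Compute Legendre symbol (d/p):
16^((23-1)/2) mod 23 = 1
(d/p) = 1, so p splits: (p) = P*P' with e=1, f=1, g=2.
Therefore p is split.

split


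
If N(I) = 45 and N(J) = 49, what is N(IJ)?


N(IJ) = N(I) * N(J)
= 45 * 49
= 2205

2205


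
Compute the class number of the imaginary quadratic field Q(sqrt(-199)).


K = Q(sqrt(-199)). d mod 4 = 1, so D = disc(K) = d = -199
h(K) equals the number of primitive reduced positive-definite forms (a, b, c) = a*x^2 + b*x*y + c*y^2 with b^2 - 4ac = D,
where reduced means |b| <= a <= c, with b >= 0 whenever |b| = a or a = c, and primitive means gcd(a, b, c) = 1.
Reduced forces 3a^2 <= |D| = 199, so 1 <= a <= 8; b must have the parity of D, and c = (b^2 - D)/(4a) must be an integer >= a.
Enumerate a = 1..8, b in [-a, a]:
  a=1: (1, 1, 50)  [1]
  a=2: (2, -1, 25), (2, 1, 25)  [2]
  a=3: none
  a=4: (4, -3, 13), (4, 3, 13)  [2]
  a=5: (5, -1, 10), (5, 1, 10)  [2]
  a=6: none
  a=7: (7, -5, 8), (7, 5, 8)  [2]
  a=8: none
Total reduced forms: 1 + 2 + 2 + 2 + 2 = 9
h = 9

9


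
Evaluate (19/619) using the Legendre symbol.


p = 619 is prime, so compute (19/619) with the reciprocity algorithm (Jacobi-symbol steps: pull out 2s via (2/n), flip via reciprocity, reduce):
  reciprocity: (19/619) -> -(619/19)
  reduce: (11/19)
  reciprocity: (11/19) -> -(19/11)
  reduce: (8/11)
  pull out 2: (2/11) = -1  (since 11 mod 8 = 3)
  pull out 2: (2/11) = -1  (since 11 mod 8 = 3)
  pull out 2: (2/11) = -1  (since 11 mod 8 = 3)
  (1/11) = 1
Product of signs = -1
(19/619) = -1

-1


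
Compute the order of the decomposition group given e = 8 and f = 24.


|D_P| = e * f
= 8 * 24
= 192

192


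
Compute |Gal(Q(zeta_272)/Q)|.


|Gal(Q(zeta_272)/Q)| = phi(272)
= 128

128


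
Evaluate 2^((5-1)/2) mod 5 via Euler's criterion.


p = 5 is prime and the exponent is (p-1)/2 = 2, so by Euler's criterion 2^2 = (2/5) = +1 or -1 mod 5.
Compute by square-and-multiply:
  2 = 2 (binary 10)
  Repeated squaring mod 5: 2^1 = 2, 2^2 = 4
  2^2 = 4 mod 5
Result 4 = p - 1 = -1 mod 5: 2 is a quadratic non-residue mod 5. As a residue in [0, p-1] the value is 4.
2^2 mod 5 = 4

4


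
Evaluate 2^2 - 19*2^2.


x^2 - d*y^2
= 2^2 - 19*2^2
= 4 - 76
= -72

-72


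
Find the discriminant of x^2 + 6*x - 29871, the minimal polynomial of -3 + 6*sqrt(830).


The element -3 + 6*sqrt(830) has minimal polynomial:
x^2 + 6*x - 29871
Discriminant = (6)^2 - 4*(-29871)
= 36 + 119484
= 119520

119520


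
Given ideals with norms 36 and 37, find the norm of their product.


N(IJ) = N(I) * N(J)
= 36 * 37
= 1332

1332


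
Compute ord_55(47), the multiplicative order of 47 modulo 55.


We want ord_55(47), the smallest k >= 1 with 47^k = 1 mod 55.
n = 55 = 5 * 11, phi(55) = 40; the order divides phi(n).
Divisors of 40: 1, 2, 4, 5, 8, 10, 20, 40
Repeated squaring mod 55: 47^1 = 47, 47^2 = 9, 47^4 = 26, 47^8 = 16, 47^16 = 36, 47^32 = 31
Test divisors in increasing order:
  k=1: 47^1 = 47 mod 55
  k=2: 47^2 = 9 mod 55
  k=4: 47^4 = 26 mod 55
  k=5: 47^5 = 26 * 47 = 12 mod 55
  k=8: 47^8 = 16 mod 55
  k=10: 47^10 = 16 * 9 = 34 mod 55
  k=20: 47^20 = 36 * 26 = 1 mod 55  <- first divisor giving 1
Order = 20

20


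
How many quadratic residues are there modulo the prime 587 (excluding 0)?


For prime p, the number of non-zero quadratic residues is (p-1)/2.
= (587-1)/2
= 293

293


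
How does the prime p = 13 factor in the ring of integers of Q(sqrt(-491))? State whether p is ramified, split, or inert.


K = Q(sqrt(-491)). Since d mod 4 = 1, disc(K) = -491.
Check p | disc: -491 mod 13 = 3.
p does not divide disc. Compute Legendre symbol (d/p):
3^((13-1)/2) mod 13 = 1
(d/p) = 1, so p splits: (p) = P*P' with e=1, f=1, g=2.
Therefore p is split.

split


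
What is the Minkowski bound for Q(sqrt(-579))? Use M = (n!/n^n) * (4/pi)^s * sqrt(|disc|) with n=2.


d = -579, d mod 4 = 1, so disc(K) = d = -579; |disc(K)| = 579
Imaginary quadratic field, so n = 2, s = r2 = 1, r1 = 0
M = (n!/n^n) * (4/pi)^s * sqrt(|disc(K)|) = (2!/2^2) * (4/pi)^1 * sqrt(579)
= 0.5 * 1.273240 * 24.062419
= 15.3186

15.3186


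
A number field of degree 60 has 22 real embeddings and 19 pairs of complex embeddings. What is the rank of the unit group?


By Dirichlet's unit theorem:
rank = r1 + r2 - 1
= 22 + 19 - 1
= 40

40


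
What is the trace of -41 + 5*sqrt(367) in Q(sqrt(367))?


Tr(a + b*sqrt(d)) = (a + b*sqrt(d)) + (a - b*sqrt(d)) = 2a
= 2 * (-41)
= -82

-82


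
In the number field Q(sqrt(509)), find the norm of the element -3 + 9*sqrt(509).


N(a + b*sqrt(d)) = a^2 - d*b^2
= (-3)^2 - (509)*(9)^2
= 9 - 41229
= -41220

-41220


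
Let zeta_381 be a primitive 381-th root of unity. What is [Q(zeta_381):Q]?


The degree equals Euler's totient phi(381).
381 = 3 * 127
phi(381) = 252

252


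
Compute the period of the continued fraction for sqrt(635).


Run the CF algorithm for sqrt(635).
a_0 = floor(sqrt(635)) = 25; set m_0=0, q_0=1.
Recurrence: m' = q*a - m,  q' = (d - m'^2)/q,  a' = floor((a_0 + m')/q').
  step 1: m=25, q=10, a=5
  step 2: m=25, q=1, a=50
a_2 = 2*a_0 = 50, so the period closes here.
sqrt(635) = [25; 5, 50]
Period length = 2

2


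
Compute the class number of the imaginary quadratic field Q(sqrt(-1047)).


K = Q(sqrt(-1047)). d mod 4 = 1, so D = disc(K) = d = -1047
h(K) equals the number of primitive reduced positive-definite forms (a, b, c) = a*x^2 + b*x*y + c*y^2 with b^2 - 4ac = D,
where reduced means |b| <= a <= c, with b >= 0 whenever |b| = a or a = c, and primitive means gcd(a, b, c) = 1.
Reduced forces 3a^2 <= |D| = 1047, so 1 <= a <= 18; b must have the parity of D, and c = (b^2 - D)/(4a) must be an integer >= a.
Enumerate a = 1..18, b in [-a, a]:
  a=1: (1, 1, 262)  [1]
  a=2: (2, -1, 131), (2, 1, 131)  [2]
  a=3: (3, 3, 88)  [1]
  a=4: (4, -3, 66), (4, 3, 66)  [2]
  a=5: none
  a=6: (6, -3, 44), (6, 3, 44)  [2]
  a=7: none
  a=8: (8, -3, 33), (8, 3, 33)  [2]
  a=9..10: none
  a=11: (11, -3, 24), (11, 3, 24)  [2]
  a=12: (12, -3, 22), (12, 3, 22)  [2]
  a=13..15: none
  a=16: (16, -13, 19), (16, 13, 19)  [2]
  a=17..18: none
Total reduced forms: 1 + 2 + 1 + 2 + 2 + 2 + 2 + 2 + 2 = 16
h = 16

16


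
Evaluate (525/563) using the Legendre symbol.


p = 563 is prime, so compute (525/563) with the reciprocity algorithm (Jacobi-symbol steps: pull out 2s via (2/n), flip via reciprocity, reduce):
  reciprocity: (525/563) -> +(563/525)
  reduce: (38/525)
  pull out 2: (2/525) = -1  (since 525 mod 8 = 5)
  reciprocity: (19/525) -> +(525/19)
  reduce: (12/19)
  pull out 2: (2/19) = -1  (since 19 mod 8 = 3)
  pull out 2: (2/19) = -1  (since 19 mod 8 = 3)
  reciprocity: (3/19) -> -(19/3)
  reduce: (1/3)
  (1/3) = 1
Product of signs = 1
(525/563) = 1

1


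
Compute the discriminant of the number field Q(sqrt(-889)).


For K = Q(sqrt(d)) with d squarefree: disc(K) = d if d = 1 mod 4, and disc(K) = 4d if d = 2 or 3 mod 4.
Here d = -889, and d mod 4 = 3.
d = 3 mod 4, not 1 (O_K = Z[sqrt(d)]), so disc(K) = 4d = 4 * (-889) = -3556

-3556


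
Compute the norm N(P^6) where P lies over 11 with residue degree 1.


N(P^a) = p^(a*f)
= 11^(6*1)
= 11^6
= 1771561

1771561


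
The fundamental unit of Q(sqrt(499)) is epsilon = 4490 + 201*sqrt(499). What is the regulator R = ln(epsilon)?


epsilon = 4490 + 201*sqrt(499)
= 8979.9999
R = ln(8979.9999)
= 9.1028

9.1028


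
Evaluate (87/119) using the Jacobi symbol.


Compute (87/119) via quadratic reciprocity:
  reciprocity: (87/119) -> -(119/87)
  reduce: (32/87)
  pull out 2: (2/87) = +1  (since 87 mod 8 = 7)
  pull out 2: (2/87) = +1  (since 87 mod 8 = 7)
  pull out 2: (2/87) = +1  (since 87 mod 8 = 7)
  pull out 2: (2/87) = +1  (since 87 mod 8 = 7)
  pull out 2: (2/87) = +1  (since 87 mod 8 = 7)
  (1/87) = 1
Product of signs = -1

-1


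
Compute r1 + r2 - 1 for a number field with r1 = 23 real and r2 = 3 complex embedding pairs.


By Dirichlet's unit theorem:
rank = r1 + r2 - 1
= 23 + 3 - 1
= 25

25


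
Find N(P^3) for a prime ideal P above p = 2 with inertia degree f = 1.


N(P^a) = p^(a*f)
= 2^(3*1)
= 2^3
= 8

8


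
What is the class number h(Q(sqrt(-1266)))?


K = Q(sqrt(-1266)). d mod 4 = 2, so D = disc(K) = 4d = -5064
h(K) equals the number of primitive reduced positive-definite forms (a, b, c) = a*x^2 + b*x*y + c*y^2 with b^2 - 4ac = D,
where reduced means |b| <= a <= c, with b >= 0 whenever |b| = a or a = c, and primitive means gcd(a, b, c) = 1.
Reduced forces 3a^2 <= |D| = 5064, so 1 <= a <= 41; b must have the parity of D, and c = (b^2 - D)/(4a) must be an integer >= a.
Enumerate a = 1..41, b in [-a, a]:
  a=1: (1, 0, 1266)  [1]
  a=2: (2, 0, 633)  [1]
  a=3: (3, 0, 422)  [1]
  a=4: none
  a=5: (5, -4, 254), (5, 4, 254)  [2]
  a=6: (6, 0, 211)  [1]
  a=7: (7, -2, 181), (7, 2, 181)  [2]
  a=8..9: none
  a=10: (10, -4, 127), (10, 4, 127)  [2]
  a=11..13: none
  a=14: (14, -12, 93), (14, 12, 93)  [2]
  a=15: (15, -6, 85), (15, 6, 85)  [2]
  a=16: none
  a=17: (17, -6, 75), (17, 6, 75)  [2]
  a=18: none
  a=19: (19, -16, 70), (19, 16, 70)  [2]
  a=20: none
  a=21: (21, -12, 62), (21, 12, 62)  [2]
  a=22..24: none
  a=25: (25, -6, 51), (25, 6, 51)  [2]
  a=26..29: none
  a=30: (30, -24, 47), (30, 24, 47)  [2]
  a=31: (31, -12, 42), (31, 12, 42)  [2]
  a=32..33: none
  a=34: (34, -28, 43), (34, 28, 43)  [2]
  a=35: (35, -26, 41), (35, -16, 38), (35, 16, 38), (35, 26, 41)  [4]
  a=36..41: none
Total reduced forms: 1 + 1 + 1 + 2 + 1 + 2 + 2 + 2 + 2 + 2 + 2 + 2 + 2 + 2 + 2 + 2 + 4 = 32
h = 32

32


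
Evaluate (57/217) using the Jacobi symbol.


Compute (57/217) via quadratic reciprocity:
  reciprocity: (57/217) -> +(217/57)
  reduce: (46/57)
  pull out 2: (2/57) = +1  (since 57 mod 8 = 1)
  reciprocity: (23/57) -> +(57/23)
  reduce: (11/23)
  reciprocity: (11/23) -> -(23/11)
  reduce: (1/11)
  (1/11) = 1
Product of signs = -1

-1


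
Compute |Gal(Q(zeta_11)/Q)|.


|Gal(Q(zeta_11)/Q)| = phi(11)
= 10

10


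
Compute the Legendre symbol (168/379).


p = 379 is prime, so compute (168/379) with the reciprocity algorithm (Jacobi-symbol steps: pull out 2s via (2/n), flip via reciprocity, reduce):
  pull out 2: (2/379) = -1  (since 379 mod 8 = 3)
  pull out 2: (2/379) = -1  (since 379 mod 8 = 3)
  pull out 2: (2/379) = -1  (since 379 mod 8 = 3)
  reciprocity: (21/379) -> +(379/21)
  reduce: (1/21)
  (1/21) = 1
Product of signs = -1
(168/379) = -1

-1


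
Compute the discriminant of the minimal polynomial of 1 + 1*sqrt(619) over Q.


The element 1 + 1*sqrt(619) has minimal polynomial:
x^2 - 2*x - 618
Discriminant = (-2)^2 - 4*(-618)
= 4 + 2472
= 2476

2476


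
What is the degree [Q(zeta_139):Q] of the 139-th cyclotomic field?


The degree equals Euler's totient phi(139).
139 = 139
phi(139) = 138

138


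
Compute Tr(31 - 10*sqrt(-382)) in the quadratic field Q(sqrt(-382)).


Tr(a + b*sqrt(d)) = (a + b*sqrt(d)) + (a - b*sqrt(d)) = 2a
= 2 * (31)
= 62

62


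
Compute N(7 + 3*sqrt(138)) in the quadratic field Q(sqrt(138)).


N(a + b*sqrt(d)) = a^2 - d*b^2
= (7)^2 - (138)*(3)^2
= 49 - 1242
= -1193

-1193


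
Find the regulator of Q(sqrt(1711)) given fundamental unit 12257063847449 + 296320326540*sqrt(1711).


epsilon = 12257063847449 + 296320326540*sqrt(1711)
= 2.4514e+13
R = ln(2.4514e+13)
= 30.8303

30.8303


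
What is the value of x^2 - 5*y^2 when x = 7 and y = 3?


x^2 - d*y^2
= 7^2 - 5*3^2
= 49 - 45
= 4

4


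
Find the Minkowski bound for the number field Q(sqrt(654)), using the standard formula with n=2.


d = 654, d mod 4 = 2, so disc(K) = 4d = 2616; |disc(K)| = 2616
Real quadratic field, so n = 2, s = r2 = 0, r1 = 2
M = (n!/n^n) * (4/pi)^s * sqrt(|disc(K)|) = (2!/2^2) * (4/pi)^0 * sqrt(2616)
= 0.5 * 1.000000 * 51.146847
= 25.5734

25.5734


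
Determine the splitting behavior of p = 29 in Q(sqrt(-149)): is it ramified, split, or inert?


K = Q(sqrt(-149)). Since d mod 4 = 3, disc(K) = -596.
Check p | disc: -596 mod 29 = 13.
p does not divide disc. Compute Legendre symbol (d/p):
25^((29-1)/2) mod 29 = 1
(d/p) = 1, so p splits: (p) = P*P' with e=1, f=1, g=2.
Therefore p is split.

split


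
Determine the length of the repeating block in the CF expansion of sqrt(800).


Run the CF algorithm for sqrt(800).
a_0 = floor(sqrt(800)) = 28; set m_0=0, q_0=1.
Recurrence: m' = q*a - m,  q' = (d - m'^2)/q,  a' = floor((a_0 + m')/q').
  step 1: m=28, q=16, a=3
  step 2: m=20, q=25, a=1
  step 3: m=5, q=31, a=1
  step 4: m=26, q=4, a=13
  step 5: m=26, q=31, a=1
  step 6: m=5, q=25, a=1
  step 7: m=20, q=16, a=3
  step 8: m=28, q=1, a=56
a_8 = 2*a_0 = 56, so the period closes here.
sqrt(800) = [28; 3, 1, 1, 13, 1, 1, 3, 56]
Period length = 8

8


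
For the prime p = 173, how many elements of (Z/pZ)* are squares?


For prime p, the number of non-zero quadratic residues is (p-1)/2.
= (173-1)/2
= 86

86


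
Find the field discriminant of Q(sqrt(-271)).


For K = Q(sqrt(d)) with d squarefree: disc(K) = d if d = 1 mod 4, and disc(K) = 4d if d = 2 or 3 mod 4.
Here d = -271, and d mod 4 = 1.
d = 1 mod 4 (O_K = Z[(1+sqrt(d))/2]), so disc(K) = d = -271

-271


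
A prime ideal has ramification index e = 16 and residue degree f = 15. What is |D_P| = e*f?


|D_P| = e * f
= 16 * 15
= 240

240


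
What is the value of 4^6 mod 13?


p = 13 is prime and the exponent is (p-1)/2 = 6, so by Euler's criterion 4^6 = (4/13) = +1 or -1 mod 13.
Compute by square-and-multiply:
  6 = 4 + 2 (binary 110)
  Repeated squaring mod 13: 4^1 = 4, 4^2 = 3, 4^4 = 9
  4^6 = 4^4 * 4^2 = 9 * 3 mod 13
    9 * 3 = 27 = 1 mod 13
  4^6 = 1 mod 13
Result 1: 4 is a quadratic residue mod 13.
4^6 mod 13 = 1

1


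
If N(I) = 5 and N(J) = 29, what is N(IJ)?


N(IJ) = N(I) * N(J)
= 5 * 29
= 145

145


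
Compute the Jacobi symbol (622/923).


Compute (622/923) via quadratic reciprocity:
  pull out 2: (2/923) = -1  (since 923 mod 8 = 3)
  reciprocity: (311/923) -> -(923/311)
  reduce: (301/311)
  reciprocity: (301/311) -> +(311/301)
  reduce: (10/301)
  pull out 2: (2/301) = -1  (since 301 mod 8 = 5)
  reciprocity: (5/301) -> +(301/5)
  reduce: (1/5)
  (1/5) = 1
Product of signs = -1

-1


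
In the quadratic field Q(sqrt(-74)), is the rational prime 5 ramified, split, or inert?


K = Q(sqrt(-74)). Since d mod 4 = 2, disc(K) = -296.
Check p | disc: -296 mod 5 = 4.
p does not divide disc. Compute Legendre symbol (d/p):
1^((5-1)/2) mod 5 = 1
(d/p) = 1, so p splits: (p) = P*P' with e=1, f=1, g=2.
Therefore p is split.

split


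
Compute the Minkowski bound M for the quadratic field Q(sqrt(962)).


d = 962, d mod 4 = 2, so disc(K) = 4d = 3848; |disc(K)| = 3848
Real quadratic field, so n = 2, s = r2 = 0, r1 = 2
M = (n!/n^n) * (4/pi)^s * sqrt(|disc(K)|) = (2!/2^2) * (4/pi)^0 * sqrt(3848)
= 0.5 * 1.000000 * 62.032250
= 31.0161

31.0161


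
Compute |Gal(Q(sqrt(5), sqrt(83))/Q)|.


The 2 square roots of distinct primes are multiplicatively independent over Q,
so [K:Q] = 2^2 and Gal(K/Q) is isomorphic to (Z/2Z)^2.
|Gal| = 2^2 = 4

4


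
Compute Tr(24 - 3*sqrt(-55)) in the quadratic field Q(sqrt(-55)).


Tr(a + b*sqrt(d)) = (a + b*sqrt(d)) + (a - b*sqrt(d)) = 2a
= 2 * (24)
= 48

48


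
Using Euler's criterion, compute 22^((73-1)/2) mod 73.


p = 73 is prime and the exponent is (p-1)/2 = 36, so by Euler's criterion 22^36 = (22/73) = +1 or -1 mod 73.
Compute by square-and-multiply:
  36 = 32 + 4 (binary 100100)
  Repeated squaring mod 73: 22^1 = 22, 22^2 = 46, 22^4 = 72, 22^8 = 1, 22^16 = 1, 22^32 = 1
  22^36 = 22^32 * 22^4 = 1 * 72 mod 73
    1 * 72 = 72 = 72 mod 73
  22^36 = 72 mod 73
Result 72 = p - 1 = -1 mod 73: 22 is a quadratic non-residue mod 73. As a residue in [0, p-1] the value is 72.
22^36 mod 73 = 72

72


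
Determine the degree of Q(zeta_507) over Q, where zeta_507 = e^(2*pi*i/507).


The degree equals Euler's totient phi(507).
507 = 3 * 13^2
phi(507) = 312

312


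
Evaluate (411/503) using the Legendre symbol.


p = 503 is prime, so compute (411/503) with the reciprocity algorithm (Jacobi-symbol steps: pull out 2s via (2/n), flip via reciprocity, reduce):
  reciprocity: (411/503) -> -(503/411)
  reduce: (92/411)
  pull out 2: (2/411) = -1  (since 411 mod 8 = 3)
  pull out 2: (2/411) = -1  (since 411 mod 8 = 3)
  reciprocity: (23/411) -> -(411/23)
  reduce: (20/23)
  pull out 2: (2/23) = +1  (since 23 mod 8 = 7)
  pull out 2: (2/23) = +1  (since 23 mod 8 = 7)
  reciprocity: (5/23) -> +(23/5)
  reduce: (3/5)
  reciprocity: (3/5) -> +(5/3)
  reduce: (2/3)
  pull out 2: (2/3) = -1  (since 3 mod 8 = 3)
  (1/3) = 1
Product of signs = -1
(411/503) = -1

-1


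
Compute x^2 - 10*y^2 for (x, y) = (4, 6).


x^2 - d*y^2
= 4^2 - 10*6^2
= 16 - 360
= -344

-344


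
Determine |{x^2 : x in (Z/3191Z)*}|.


For prime p, the number of non-zero quadratic residues is (p-1)/2.
= (3191-1)/2
= 1595

1595


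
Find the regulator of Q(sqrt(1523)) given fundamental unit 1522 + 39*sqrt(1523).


epsilon = 1522 + 39*sqrt(1523)
= 3043.9997
R = ln(3043.9997)
= 8.0209

8.0209


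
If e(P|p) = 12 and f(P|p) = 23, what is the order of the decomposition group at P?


|D_P| = e * f
= 12 * 23
= 276

276


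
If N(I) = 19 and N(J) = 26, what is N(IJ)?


N(IJ) = N(I) * N(J)
= 19 * 26
= 494

494


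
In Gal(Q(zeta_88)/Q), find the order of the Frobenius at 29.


The Frobenius at p in Gal(Q(zeta_n)/Q) = (Z/nZ)* is the class of p, so its order is ord_88(29), the smallest k >= 1 with 29^k = 1 mod 88.
n = 88 = 2^3 * 11, phi(88) = 40; the order divides phi(n).
Divisors of 40: 1, 2, 4, 5, 8, 10, 20, 40
Repeated squaring mod 88: 29^1 = 29, 29^2 = 49, 29^4 = 25, 29^8 = 9, 29^16 = 81, 29^32 = 49
Test divisors in increasing order:
  k=1: 29^1 = 29 mod 88
  k=2: 29^2 = 49 mod 88
  k=4: 29^4 = 25 mod 88
  k=5: 29^5 = 25 * 29 = 21 mod 88
  k=8: 29^8 = 9 mod 88
  k=10: 29^10 = 9 * 49 = 1 mod 88  <- first divisor giving 1
Order = 10

10


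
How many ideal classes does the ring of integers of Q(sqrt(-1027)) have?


K = Q(sqrt(-1027)). d mod 4 = 1, so D = disc(K) = d = -1027
h(K) equals the number of primitive reduced positive-definite forms (a, b, c) = a*x^2 + b*x*y + c*y^2 with b^2 - 4ac = D,
where reduced means |b| <= a <= c, with b >= 0 whenever |b| = a or a = c, and primitive means gcd(a, b, c) = 1.
Reduced forces 3a^2 <= |D| = 1027, so 1 <= a <= 18; b must have the parity of D, and c = (b^2 - D)/(4a) must be an integer >= a.
Enumerate a = 1..18, b in [-a, a]:
  a=1: (1, 1, 257)  [1]
  a=2..6: none
  a=7: (7, -3, 37), (7, 3, 37)  [2]
  a=8..12: none
  a=13: (13, 13, 23)  [1]
  a=14..18: none
Total reduced forms: 1 + 2 + 1 = 4
h = 4

4


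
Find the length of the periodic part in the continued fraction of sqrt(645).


Run the CF algorithm for sqrt(645).
a_0 = floor(sqrt(645)) = 25; set m_0=0, q_0=1.
Recurrence: m' = q*a - m,  q' = (d - m'^2)/q,  a' = floor((a_0 + m')/q').
  step 1: m=25, q=20, a=2
  step 2: m=15, q=21, a=1
  step 3: m=6, q=29, a=1
  step 4: m=23, q=4, a=12
  step 5: m=25, q=5, a=10
  step 6: m=25, q=4, a=12
  step 7: m=23, q=29, a=1
  step 8: m=6, q=21, a=1
  step 9: m=15, q=20, a=2
  step 10: m=25, q=1, a=50
a_10 = 2*a_0 = 50, so the period closes here.
sqrt(645) = [25; 2, 1, 1, 12, 10, 12, 1, 1, 2, 50]
Period length = 10

10


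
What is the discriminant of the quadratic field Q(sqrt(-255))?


For K = Q(sqrt(d)) with d squarefree: disc(K) = d if d = 1 mod 4, and disc(K) = 4d if d = 2 or 3 mod 4.
Here d = -255, and d mod 4 = 1.
d = 1 mod 4 (O_K = Z[(1+sqrt(d))/2]), so disc(K) = d = -255

-255


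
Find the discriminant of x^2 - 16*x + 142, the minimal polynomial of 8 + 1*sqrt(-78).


The element 8 + 1*sqrt(-78) has minimal polynomial:
x^2 - 16*x + 142
Discriminant = (-16)^2 - 4*(142)
= 256 - 568
= -312

-312


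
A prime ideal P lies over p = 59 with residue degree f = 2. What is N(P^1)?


N(P^a) = p^(a*f)
= 59^(1*2)
= 59^2
= 3481

3481


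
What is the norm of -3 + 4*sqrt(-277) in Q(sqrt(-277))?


N(a + b*sqrt(d)) = a^2 - d*b^2
= (-3)^2 - (-277)*(4)^2
= 9 + 4432
= 4441

4441


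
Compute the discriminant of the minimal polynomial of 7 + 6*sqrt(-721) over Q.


The element 7 + 6*sqrt(-721) has minimal polynomial:
x^2 - 14*x + 26005
Discriminant = (-14)^2 - 4*(26005)
= 196 - 104020
= -103824

-103824


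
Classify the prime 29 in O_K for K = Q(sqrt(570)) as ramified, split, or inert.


K = Q(sqrt(570)). Since d mod 4 = 2, disc(K) = 2280.
Check p | disc: 2280 mod 29 = 18.
p does not divide disc. Compute Legendre symbol (d/p):
19^((29-1)/2) mod 29 = -1
(d/p) = -1, so p is inert: (p) stays prime with e=1, f=2, g=1.
Therefore p is inert.

inert


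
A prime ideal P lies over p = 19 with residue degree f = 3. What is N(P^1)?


N(P^a) = p^(a*f)
= 19^(1*3)
= 19^3
= 6859

6859


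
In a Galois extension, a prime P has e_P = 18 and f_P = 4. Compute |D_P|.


|D_P| = e * f
= 18 * 4
= 72

72


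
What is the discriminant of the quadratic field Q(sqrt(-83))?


For K = Q(sqrt(d)) with d squarefree: disc(K) = d if d = 1 mod 4, and disc(K) = 4d if d = 2 or 3 mod 4.
Here d = -83, and d mod 4 = 1.
d = 1 mod 4 (O_K = Z[(1+sqrt(d))/2]), so disc(K) = d = -83

-83


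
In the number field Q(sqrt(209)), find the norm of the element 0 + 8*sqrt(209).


N(a + b*sqrt(d)) = a^2 - d*b^2
= (0)^2 - (209)*(8)^2
= 0 - 13376
= -13376

-13376


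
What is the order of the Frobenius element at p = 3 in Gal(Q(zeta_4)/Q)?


The Frobenius at p in Gal(Q(zeta_n)/Q) = (Z/nZ)* is the class of p, so its order is ord_4(3), the smallest k >= 1 with 3^k = 1 mod 4.
n = 4 = 2^2, phi(4) = 2; the order divides phi(n).
Divisors of 2: 1, 2
Repeated squaring mod 4: 3^1 = 3, 3^2 = 1
Test divisors in increasing order:
  k=1: 3^1 = 3 mod 4
  k=2: 3^2 = 1 mod 4  <- first divisor giving 1
Order = 2

2


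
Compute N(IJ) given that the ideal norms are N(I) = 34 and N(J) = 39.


N(IJ) = N(I) * N(J)
= 34 * 39
= 1326

1326


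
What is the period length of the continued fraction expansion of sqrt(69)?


Run the CF algorithm for sqrt(69).
a_0 = floor(sqrt(69)) = 8; set m_0=0, q_0=1.
Recurrence: m' = q*a - m,  q' = (d - m'^2)/q,  a' = floor((a_0 + m')/q').
  step 1: m=8, q=5, a=3
  step 2: m=7, q=4, a=3
  step 3: m=5, q=11, a=1
  step 4: m=6, q=3, a=4
  step 5: m=6, q=11, a=1
  step 6: m=5, q=4, a=3
  step 7: m=7, q=5, a=3
  step 8: m=8, q=1, a=16
a_8 = 2*a_0 = 16, so the period closes here.
sqrt(69) = [8; 3, 3, 1, 4, 1, 3, 3, 16]
Period length = 8

8


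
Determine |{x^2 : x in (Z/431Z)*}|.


For prime p, the number of non-zero quadratic residues is (p-1)/2.
= (431-1)/2
= 215

215


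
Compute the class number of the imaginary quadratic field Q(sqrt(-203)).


K = Q(sqrt(-203)). d mod 4 = 1, so D = disc(K) = d = -203
h(K) equals the number of primitive reduced positive-definite forms (a, b, c) = a*x^2 + b*x*y + c*y^2 with b^2 - 4ac = D,
where reduced means |b| <= a <= c, with b >= 0 whenever |b| = a or a = c, and primitive means gcd(a, b, c) = 1.
Reduced forces 3a^2 <= |D| = 203, so 1 <= a <= 8; b must have the parity of D, and c = (b^2 - D)/(4a) must be an integer >= a.
Enumerate a = 1..8, b in [-a, a]:
  a=1: (1, 1, 51)  [1]
  a=2: none
  a=3: (3, -1, 17), (3, 1, 17)  [2]
  a=4..6: none
  a=7: (7, 7, 9)  [1]
  a=8: none
Total reduced forms: 1 + 2 + 1 = 4
h = 4

4


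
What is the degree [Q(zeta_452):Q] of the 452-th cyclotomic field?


The degree equals Euler's totient phi(452).
452 = 2^2 * 113
phi(452) = 224

224


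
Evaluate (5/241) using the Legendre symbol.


p = 241 is prime, so compute (5/241) with the reciprocity algorithm (Jacobi-symbol steps: pull out 2s via (2/n), flip via reciprocity, reduce):
  reciprocity: (5/241) -> +(241/5)
  reduce: (1/5)
  (1/5) = 1
Product of signs = 1
(5/241) = 1

1


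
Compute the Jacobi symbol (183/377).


Compute (183/377) via quadratic reciprocity:
  reciprocity: (183/377) -> +(377/183)
  reduce: (11/183)
  reciprocity: (11/183) -> -(183/11)
  reduce: (7/11)
  reciprocity: (7/11) -> -(11/7)
  reduce: (4/7)
  pull out 2: (2/7) = +1  (since 7 mod 8 = 7)
  pull out 2: (2/7) = +1  (since 7 mod 8 = 7)
  (1/7) = 1
Product of signs = 1

1


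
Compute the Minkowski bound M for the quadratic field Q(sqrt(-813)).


d = -813, d mod 4 = 3, so disc(K) = 4d = -3252; |disc(K)| = 3252
Imaginary quadratic field, so n = 2, s = r2 = 1, r1 = 0
M = (n!/n^n) * (4/pi)^s * sqrt(|disc(K)|) = (2!/2^2) * (4/pi)^1 * sqrt(3252)
= 0.5 * 1.273240 * 57.026310
= 36.3041

36.3041


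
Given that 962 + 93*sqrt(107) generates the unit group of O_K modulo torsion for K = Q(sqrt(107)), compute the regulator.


epsilon = 962 + 93*sqrt(107)
= 1923.9995
R = ln(1923.9995)
= 7.5622

7.5622


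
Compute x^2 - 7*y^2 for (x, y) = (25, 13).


x^2 - d*y^2
= 25^2 - 7*13^2
= 625 - 1183
= -558

-558


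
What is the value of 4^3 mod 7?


p = 7 is prime and the exponent is (p-1)/2 = 3, so by Euler's criterion 4^3 = (4/7) = +1 or -1 mod 7.
Compute by square-and-multiply:
  3 = 2 + 1 (binary 11)
  Repeated squaring mod 7: 4^1 = 4, 4^2 = 2
  4^3 = 4^2 * 4^1 = 2 * 4 mod 7
    2 * 4 = 8 = 1 mod 7
  4^3 = 1 mod 7
Result 1: 4 is a quadratic residue mod 7.
4^3 mod 7 = 1

1


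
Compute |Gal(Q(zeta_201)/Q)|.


|Gal(Q(zeta_201)/Q)| = phi(201)
= 132

132


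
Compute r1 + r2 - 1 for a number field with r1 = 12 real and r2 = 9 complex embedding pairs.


By Dirichlet's unit theorem:
rank = r1 + r2 - 1
= 12 + 9 - 1
= 20

20


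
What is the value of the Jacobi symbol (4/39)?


Compute (4/39) via quadratic reciprocity:
  pull out 2: (2/39) = +1  (since 39 mod 8 = 7)
  pull out 2: (2/39) = +1  (since 39 mod 8 = 7)
  (1/39) = 1
Product of signs = 1

1


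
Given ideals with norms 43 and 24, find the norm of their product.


N(IJ) = N(I) * N(J)
= 43 * 24
= 1032

1032


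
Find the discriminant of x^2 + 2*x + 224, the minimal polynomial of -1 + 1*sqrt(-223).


The element -1 + 1*sqrt(-223) has minimal polynomial:
x^2 + 2*x + 224
Discriminant = (2)^2 - 4*(224)
= 4 - 896
= -892

-892


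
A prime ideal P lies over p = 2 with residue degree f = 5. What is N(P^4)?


N(P^a) = p^(a*f)
= 2^(4*5)
= 2^20
= 1048576

1048576


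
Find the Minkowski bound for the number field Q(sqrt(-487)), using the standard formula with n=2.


d = -487, d mod 4 = 1, so disc(K) = d = -487; |disc(K)| = 487
Imaginary quadratic field, so n = 2, s = r2 = 1, r1 = 0
M = (n!/n^n) * (4/pi)^s * sqrt(|disc(K)|) = (2!/2^2) * (4/pi)^1 * sqrt(487)
= 0.5 * 1.273240 * 22.068076
= 14.0490

14.0490


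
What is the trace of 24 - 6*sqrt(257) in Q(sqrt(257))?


Tr(a + b*sqrt(d)) = (a + b*sqrt(d)) + (a - b*sqrt(d)) = 2a
= 2 * (24)
= 48

48


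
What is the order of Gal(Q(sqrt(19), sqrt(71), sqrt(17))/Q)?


The 3 square roots of distinct primes are multiplicatively independent over Q,
so [K:Q] = 2^3 and Gal(K/Q) is isomorphic to (Z/2Z)^3.
|Gal| = 2^3 = 8

8


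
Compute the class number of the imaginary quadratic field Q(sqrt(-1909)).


K = Q(sqrt(-1909)). d mod 4 = 3, so D = disc(K) = 4d = -7636
h(K) equals the number of primitive reduced positive-definite forms (a, b, c) = a*x^2 + b*x*y + c*y^2 with b^2 - 4ac = D,
where reduced means |b| <= a <= c, with b >= 0 whenever |b| = a or a = c, and primitive means gcd(a, b, c) = 1.
Reduced forces 3a^2 <= |D| = 7636, so 1 <= a <= 50; b must have the parity of D, and c = (b^2 - D)/(4a) must be an integer >= a.
Enumerate a = 1..50, b in [-a, a]:
  a=1: (1, 0, 1909)  [1]
  a=2: (2, 2, 955)  [1]
  a=3..4: none
  a=5: (5, -2, 382), (5, 2, 382)  [2]
  a=6: none
  a=7: (7, -6, 274), (7, 6, 274)  [2]
  a=8..9: none
  a=10: (10, -2, 191), (10, 2, 191)  [2]
  a=11: (11, -8, 175), (11, 8, 175)  [2]
  a=12..13: none
  a=14: (14, -6, 137), (14, 6, 137)  [2]
  a=15..21: none
  a=22: (22, -14, 89), (22, 14, 89)  [2]
  a=23: (23, 0, 83)  [1]
  a=24: none
  a=25: (25, -8, 77), (25, 8, 77)  [2]
  a=26..28: none
  a=29: (29, -22, 70), (29, 22, 70)  [2]
  a=30..34: none
  a=35: (35, -22, 58), (35, -8, 55), (35, 8, 55), (35, 22, 58)  [4]
  a=36..40: none
  a=41: (41, -20, 49), (41, 20, 49)  [2]
  a=42..45: none
  a=46: (46, 46, 53)  [1]
  a=47: (47, -42, 50), (47, 42, 50)  [2]
  a=48..50: none
Total reduced forms: 1 + 1 + 2 + 2 + 2 + 2 + 2 + 2 + 1 + 2 + 2 + 4 + 2 + 1 + 2 = 28
h = 28

28


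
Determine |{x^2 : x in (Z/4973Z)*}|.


For prime p, the number of non-zero quadratic residues is (p-1)/2.
= (4973-1)/2
= 2486

2486


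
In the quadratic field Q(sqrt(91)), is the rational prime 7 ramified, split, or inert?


K = Q(sqrt(91)). Since d mod 4 = 3, disc(K) = 364.
Check p | disc: 364 mod 7 = 0.
p divides disc, so p ramifies: (p) = P^2 with e=2, f=1, g=1.
Therefore p is ramified.

ramified


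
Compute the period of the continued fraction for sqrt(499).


Run the CF algorithm for sqrt(499).
a_0 = floor(sqrt(499)) = 22; set m_0=0, q_0=1.
Recurrence: m' = q*a - m,  q' = (d - m'^2)/q,  a' = floor((a_0 + m')/q').
  step 1: m=22, q=15, a=2
  step 2: m=8, q=29, a=1
  step 3: m=21, q=2, a=21
  step 4: m=21, q=29, a=1
  step 5: m=8, q=15, a=2
  step 6: m=22, q=1, a=44
a_6 = 2*a_0 = 44, so the period closes here.
sqrt(499) = [22; 2, 1, 21, 1, 2, 44]
Period length = 6

6


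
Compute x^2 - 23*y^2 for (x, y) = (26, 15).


x^2 - d*y^2
= 26^2 - 23*15^2
= 676 - 5175
= -4499

-4499


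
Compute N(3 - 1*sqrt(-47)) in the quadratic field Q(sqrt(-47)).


N(a + b*sqrt(d)) = a^2 - d*b^2
= (3)^2 - (-47)*(-1)^2
= 9 + 47
= 56

56


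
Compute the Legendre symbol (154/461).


p = 461 is prime, so compute (154/461) with the reciprocity algorithm (Jacobi-symbol steps: pull out 2s via (2/n), flip via reciprocity, reduce):
  pull out 2: (2/461) = -1  (since 461 mod 8 = 5)
  reciprocity: (77/461) -> +(461/77)
  reduce: (76/77)
  pull out 2: (2/77) = -1  (since 77 mod 8 = 5)
  pull out 2: (2/77) = -1  (since 77 mod 8 = 5)
  reciprocity: (19/77) -> +(77/19)
  reduce: (1/19)
  (1/19) = 1
Product of signs = -1
(154/461) = -1

-1


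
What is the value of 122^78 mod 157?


p = 157 is prime and the exponent is (p-1)/2 = 78, so by Euler's criterion 122^78 = (122/157) = +1 or -1 mod 157.
Compute by square-and-multiply:
  78 = 64 + 8 + 4 + 2 (binary 1001110)
  Repeated squaring mod 157: 122^1 = 122, 122^2 = 126, 122^4 = 19, 122^8 = 47, 122^16 = 11, 122^32 = 121, 122^64 = 40
  122^78 = 122^64 * 122^8 * 122^4 * 122^2 = 40 * 47 * 19 * 126 mod 157
    40 * 47 = 1880 = 153 mod 157
    153 * 19 = 2907 = 81 mod 157
    81 * 126 = 10206 = 1 mod 157
  122^78 = 1 mod 157
Result 1: 122 is a quadratic residue mod 157.
122^78 mod 157 = 1

1


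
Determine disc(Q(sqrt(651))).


For K = Q(sqrt(d)) with d squarefree: disc(K) = d if d = 1 mod 4, and disc(K) = 4d if d = 2 or 3 mod 4.
Here d = 651, and d mod 4 = 3.
d = 3 mod 4, not 1 (O_K = Z[sqrt(d)]), so disc(K) = 4d = 4 * (651) = 2604

2604


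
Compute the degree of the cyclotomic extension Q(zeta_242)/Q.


The degree equals Euler's totient phi(242).
242 = 2 * 11^2
phi(242) = 110

110


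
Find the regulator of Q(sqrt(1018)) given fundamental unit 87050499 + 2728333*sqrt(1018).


epsilon = 87050499 + 2728333*sqrt(1018)
= 1.7410e+08
R = ln(1.7410e+08)
= 18.9751

18.9751


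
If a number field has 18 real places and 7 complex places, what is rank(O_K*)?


By Dirichlet's unit theorem:
rank = r1 + r2 - 1
= 18 + 7 - 1
= 24

24


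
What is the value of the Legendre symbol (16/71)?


p = 71 is prime, so compute (16/71) with the reciprocity algorithm (Jacobi-symbol steps: pull out 2s via (2/n), flip via reciprocity, reduce):
  pull out 2: (2/71) = +1  (since 71 mod 8 = 7)
  pull out 2: (2/71) = +1  (since 71 mod 8 = 7)
  pull out 2: (2/71) = +1  (since 71 mod 8 = 7)
  pull out 2: (2/71) = +1  (since 71 mod 8 = 7)
  (1/71) = 1
Product of signs = 1
(16/71) = 1

1


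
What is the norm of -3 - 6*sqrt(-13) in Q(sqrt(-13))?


N(a + b*sqrt(d)) = a^2 - d*b^2
= (-3)^2 - (-13)*(-6)^2
= 9 + 468
= 477

477


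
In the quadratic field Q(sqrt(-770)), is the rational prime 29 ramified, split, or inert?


K = Q(sqrt(-770)). Since d mod 4 = 2, disc(K) = -3080.
Check p | disc: -3080 mod 29 = 23.
p does not divide disc. Compute Legendre symbol (d/p):
13^((29-1)/2) mod 29 = 1
(d/p) = 1, so p splits: (p) = P*P' with e=1, f=1, g=2.
Therefore p is split.

split


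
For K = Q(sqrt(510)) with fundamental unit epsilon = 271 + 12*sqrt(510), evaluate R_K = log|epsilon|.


epsilon = 271 + 12*sqrt(510)
= 541.9982
R = ln(541.9982)
= 6.2953

6.2953


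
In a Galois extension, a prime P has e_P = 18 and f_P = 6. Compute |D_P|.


|D_P| = e * f
= 18 * 6
= 108

108


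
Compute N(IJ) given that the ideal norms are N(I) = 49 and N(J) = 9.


N(IJ) = N(I) * N(J)
= 49 * 9
= 441

441


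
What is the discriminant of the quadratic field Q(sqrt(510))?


For K = Q(sqrt(d)) with d squarefree: disc(K) = d if d = 1 mod 4, and disc(K) = 4d if d = 2 or 3 mod 4.
Here d = 510, and d mod 4 = 2.
d = 2 mod 4, not 1 (O_K = Z[sqrt(d)]), so disc(K) = 4d = 4 * (510) = 2040

2040


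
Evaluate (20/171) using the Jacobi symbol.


Compute (20/171) via quadratic reciprocity:
  pull out 2: (2/171) = -1  (since 171 mod 8 = 3)
  pull out 2: (2/171) = -1  (since 171 mod 8 = 3)
  reciprocity: (5/171) -> +(171/5)
  reduce: (1/5)
  (1/5) = 1
Product of signs = 1

1


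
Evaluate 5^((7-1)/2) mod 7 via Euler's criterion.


p = 7 is prime and the exponent is (p-1)/2 = 3, so by Euler's criterion 5^3 = (5/7) = +1 or -1 mod 7.
Compute by square-and-multiply:
  3 = 2 + 1 (binary 11)
  Repeated squaring mod 7: 5^1 = 5, 5^2 = 4
  5^3 = 5^2 * 5^1 = 4 * 5 mod 7
    4 * 5 = 20 = 6 mod 7
  5^3 = 6 mod 7
Result 6 = p - 1 = -1 mod 7: 5 is a quadratic non-residue mod 7. As a residue in [0, p-1] the value is 6.
5^3 mod 7 = 6

6


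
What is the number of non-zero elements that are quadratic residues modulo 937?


For prime p, the number of non-zero quadratic residues is (p-1)/2.
= (937-1)/2
= 468

468
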